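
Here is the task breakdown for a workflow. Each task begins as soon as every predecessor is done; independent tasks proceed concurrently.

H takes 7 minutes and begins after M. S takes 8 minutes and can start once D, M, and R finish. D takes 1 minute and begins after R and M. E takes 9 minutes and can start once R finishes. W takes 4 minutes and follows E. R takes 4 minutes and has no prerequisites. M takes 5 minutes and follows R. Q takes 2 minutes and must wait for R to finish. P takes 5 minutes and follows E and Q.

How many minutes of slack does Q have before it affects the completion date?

Critical path: R→E→P = 4+9+5 = 18, so the finish is 18 minutes.
Q finishes as early as 6 and must finish by 13.
So Q can slip 13 − 6 = 7 minutes.

7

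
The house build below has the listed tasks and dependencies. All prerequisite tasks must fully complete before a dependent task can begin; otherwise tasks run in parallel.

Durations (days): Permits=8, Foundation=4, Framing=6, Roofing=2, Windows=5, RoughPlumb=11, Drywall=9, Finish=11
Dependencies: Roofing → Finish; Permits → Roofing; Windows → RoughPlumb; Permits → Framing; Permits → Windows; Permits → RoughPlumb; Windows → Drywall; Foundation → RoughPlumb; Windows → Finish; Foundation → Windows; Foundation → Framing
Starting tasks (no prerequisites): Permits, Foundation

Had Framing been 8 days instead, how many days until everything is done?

Actual critical path: Permits→Windows→RoughPlumb = 8+5+11 = 24 ⇒ 24 days.
Framing has 10 days of float (longest path through it is 14).
No other chain overtakes it, so the finish is 24 days.

24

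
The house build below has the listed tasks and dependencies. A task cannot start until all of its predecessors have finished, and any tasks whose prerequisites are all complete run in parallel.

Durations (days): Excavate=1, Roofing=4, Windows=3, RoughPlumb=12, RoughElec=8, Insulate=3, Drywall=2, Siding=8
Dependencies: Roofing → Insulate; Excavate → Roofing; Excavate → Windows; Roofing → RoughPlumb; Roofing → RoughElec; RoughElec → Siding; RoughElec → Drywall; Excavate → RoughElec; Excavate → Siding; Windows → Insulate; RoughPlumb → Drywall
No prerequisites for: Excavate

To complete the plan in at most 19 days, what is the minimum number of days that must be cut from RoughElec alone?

2

Current finish: 21 days; target: 19.
RoughElec is on every critical path, so each day cut from RoughElec cuts the finish by one (this holds down to a finish of 19).
Need 21 − 19 = 2 days off RoughElec → RoughElec becomes 6 days, finish becomes 19.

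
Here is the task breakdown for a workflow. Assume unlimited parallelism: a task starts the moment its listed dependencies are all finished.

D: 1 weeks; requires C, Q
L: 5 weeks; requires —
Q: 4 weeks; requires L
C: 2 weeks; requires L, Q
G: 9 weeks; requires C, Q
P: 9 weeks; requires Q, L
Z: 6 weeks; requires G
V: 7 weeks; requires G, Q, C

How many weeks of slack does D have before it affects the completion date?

15

The longest chain is L→Q→C→G→V = 5+4+2+9+7 = 27; overall finish 27 weeks.
The longest chain containing D totals 12 weeks.
Float = 27 − 12 = 15.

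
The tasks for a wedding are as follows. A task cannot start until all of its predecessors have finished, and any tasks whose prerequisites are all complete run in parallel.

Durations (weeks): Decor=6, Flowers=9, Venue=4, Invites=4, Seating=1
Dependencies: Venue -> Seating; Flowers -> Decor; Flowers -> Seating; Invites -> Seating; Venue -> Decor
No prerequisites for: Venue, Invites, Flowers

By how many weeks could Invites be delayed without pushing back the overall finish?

10

Flowers→Decor = 9+6 = 15 sets the makespan at 15 weeks.
Invites finishes as early as 4 and must finish by 14.
Slack of Invites = 10 − 0 = 10 weeks.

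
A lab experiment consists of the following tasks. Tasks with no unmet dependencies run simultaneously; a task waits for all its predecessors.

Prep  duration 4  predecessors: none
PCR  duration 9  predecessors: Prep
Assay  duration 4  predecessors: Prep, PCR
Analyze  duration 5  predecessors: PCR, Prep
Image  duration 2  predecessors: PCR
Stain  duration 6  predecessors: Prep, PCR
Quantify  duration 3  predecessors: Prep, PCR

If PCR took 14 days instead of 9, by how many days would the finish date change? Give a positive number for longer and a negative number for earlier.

5

Baseline: Prep→PCR→Stain = 4+9+6 = 19 → 19 days.
PCR lies on that path, so at 14 days the path becomes 24 days.
That remains the longest chain; total 24 days.
Change in finish: 24 − 19 = +5 days.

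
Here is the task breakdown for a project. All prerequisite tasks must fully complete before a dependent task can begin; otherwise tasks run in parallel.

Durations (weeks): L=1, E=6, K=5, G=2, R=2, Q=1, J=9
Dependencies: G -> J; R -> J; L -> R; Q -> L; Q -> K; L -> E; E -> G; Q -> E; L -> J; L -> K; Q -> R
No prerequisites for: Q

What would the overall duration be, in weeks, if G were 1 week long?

18

Baseline: Q→L→E→G→J = 1+1+6+2+9 = 19 → 19 weeks.
Since G is critical, the -1 change carries straight to that chain (now 18 weeks).
No other chain overtakes it, so the finish is 18 weeks.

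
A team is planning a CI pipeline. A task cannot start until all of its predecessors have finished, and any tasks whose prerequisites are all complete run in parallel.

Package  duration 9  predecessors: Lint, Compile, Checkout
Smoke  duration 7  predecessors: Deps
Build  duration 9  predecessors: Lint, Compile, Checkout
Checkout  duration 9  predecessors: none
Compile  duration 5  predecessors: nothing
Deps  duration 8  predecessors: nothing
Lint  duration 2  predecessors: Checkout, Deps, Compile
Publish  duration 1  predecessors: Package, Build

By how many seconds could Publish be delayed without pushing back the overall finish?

Checkout→Lint→Build→Publish = 9+2+9+1 = 21 sets the makespan at 21 seconds.
Longest path through Publish: 21 seconds (earliest finish 21, latest finish 21).
Slack of Publish = 20 − 20 = 0 seconds.

0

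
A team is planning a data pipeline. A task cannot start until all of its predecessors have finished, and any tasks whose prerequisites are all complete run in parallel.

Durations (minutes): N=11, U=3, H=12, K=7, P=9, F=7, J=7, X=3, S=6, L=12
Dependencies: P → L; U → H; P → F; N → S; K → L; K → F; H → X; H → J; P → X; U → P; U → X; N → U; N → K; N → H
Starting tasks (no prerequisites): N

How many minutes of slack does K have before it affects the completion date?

The longest chain is N→U→P→L = 11+3+9+12 = 35; overall finish 35 minutes.
Longest path through K: 30 minutes (earliest finish 18, latest finish 23).
Slack of K = 16 − 11 = 5 minutes.

5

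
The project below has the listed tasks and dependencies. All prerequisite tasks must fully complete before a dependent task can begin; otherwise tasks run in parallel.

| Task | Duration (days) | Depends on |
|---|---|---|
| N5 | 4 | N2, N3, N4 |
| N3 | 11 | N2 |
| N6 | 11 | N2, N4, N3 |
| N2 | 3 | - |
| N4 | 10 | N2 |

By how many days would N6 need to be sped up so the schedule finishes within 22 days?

3

Current finish: 25 days; target: 22.
N6 is on every critical path, so each day cut from N6 cuts the finish by one (this holds down to a finish of 18).
Need 25 − 22 = 3 days off N6 → N6 becomes 8 days, finish becomes 22.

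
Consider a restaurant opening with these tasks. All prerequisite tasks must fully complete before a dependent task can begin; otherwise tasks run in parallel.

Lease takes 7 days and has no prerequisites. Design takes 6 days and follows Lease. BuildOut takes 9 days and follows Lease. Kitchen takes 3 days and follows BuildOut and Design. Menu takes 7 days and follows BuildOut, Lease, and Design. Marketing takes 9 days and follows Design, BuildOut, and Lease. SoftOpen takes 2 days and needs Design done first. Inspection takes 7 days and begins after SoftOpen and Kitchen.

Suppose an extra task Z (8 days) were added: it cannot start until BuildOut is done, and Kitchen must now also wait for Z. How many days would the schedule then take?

Originally the schedule takes 26 days.
With Z inserted, Kitchen now waits for max(BuildOut, Design, Z).
New critical path: Lease→BuildOut→Z→Kitchen→Inspection = 7+9+8+3+7 = 34 ⇒ 34 days.

34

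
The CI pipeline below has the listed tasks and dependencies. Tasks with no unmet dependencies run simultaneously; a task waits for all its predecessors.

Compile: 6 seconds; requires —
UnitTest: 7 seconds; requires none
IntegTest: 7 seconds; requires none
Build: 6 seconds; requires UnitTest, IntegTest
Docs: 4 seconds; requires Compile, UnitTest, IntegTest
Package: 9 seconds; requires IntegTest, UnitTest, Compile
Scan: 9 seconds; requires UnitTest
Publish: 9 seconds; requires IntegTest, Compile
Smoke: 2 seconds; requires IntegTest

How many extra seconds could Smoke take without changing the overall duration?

The longest chain is UnitTest→Package = 7+9 = 16; overall finish 16 seconds.
Longest path through Smoke: 9 seconds (earliest finish 9, latest finish 16).
Slack of Smoke = 14 − 7 = 7 seconds.

7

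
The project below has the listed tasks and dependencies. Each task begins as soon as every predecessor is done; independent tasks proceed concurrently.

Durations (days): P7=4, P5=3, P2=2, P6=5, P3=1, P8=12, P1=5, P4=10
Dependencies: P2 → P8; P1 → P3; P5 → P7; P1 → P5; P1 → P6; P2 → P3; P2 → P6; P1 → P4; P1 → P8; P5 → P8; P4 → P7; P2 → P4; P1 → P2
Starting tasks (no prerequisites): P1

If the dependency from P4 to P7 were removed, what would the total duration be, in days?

Original critical path: P1→P2→P4→P7 = 5+2+10+4 = 21 ⇒ 21 days.
Without P4→P7, P7's earliest start moves from 17 to 8.
The longest chain is now P1→P5→P8 = 5+3+12 = 20, so the schedule takes 20 days.

20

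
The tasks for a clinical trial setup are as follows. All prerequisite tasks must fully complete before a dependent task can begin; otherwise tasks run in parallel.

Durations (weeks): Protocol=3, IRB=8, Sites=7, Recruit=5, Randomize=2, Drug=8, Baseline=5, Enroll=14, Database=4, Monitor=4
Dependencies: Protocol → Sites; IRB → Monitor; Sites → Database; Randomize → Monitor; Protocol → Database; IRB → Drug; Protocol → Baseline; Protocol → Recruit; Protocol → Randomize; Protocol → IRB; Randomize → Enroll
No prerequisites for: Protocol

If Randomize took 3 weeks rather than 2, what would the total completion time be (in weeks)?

Baseline: Protocol→Randomize→Enroll = 3+2+14 = 19 → 19 weeks.
Randomize is on the critical path; changing it to 3 makes that path 20 weeks.
The critical path is still Protocol→Randomize→Enroll; finish is now 20 weeks.

20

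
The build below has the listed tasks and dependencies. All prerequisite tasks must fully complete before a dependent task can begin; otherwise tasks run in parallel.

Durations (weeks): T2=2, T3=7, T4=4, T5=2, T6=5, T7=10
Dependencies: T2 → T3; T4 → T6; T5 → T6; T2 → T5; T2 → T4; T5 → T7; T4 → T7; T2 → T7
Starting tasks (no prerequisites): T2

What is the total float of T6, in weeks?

5

The longest chain is T2→T4→T7 = 2+4+10 = 16; overall finish 16 weeks.
Longest path through T6: 11 weeks (earliest finish 11, latest finish 16).
So T6 can slip 16 − 11 = 5 weeks.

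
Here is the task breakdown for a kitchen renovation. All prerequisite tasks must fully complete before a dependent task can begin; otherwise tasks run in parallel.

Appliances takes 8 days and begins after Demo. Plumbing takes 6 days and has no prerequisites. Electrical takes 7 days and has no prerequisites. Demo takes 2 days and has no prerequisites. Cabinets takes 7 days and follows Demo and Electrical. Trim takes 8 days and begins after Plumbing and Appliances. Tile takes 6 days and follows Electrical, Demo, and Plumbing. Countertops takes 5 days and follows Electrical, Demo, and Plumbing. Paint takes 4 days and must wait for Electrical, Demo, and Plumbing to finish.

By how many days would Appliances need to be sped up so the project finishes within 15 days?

3

Current finish: 18 days; target: 15.
Appliances is on every critical path, so each day cut from Appliances cuts the finish by one (this holds down to a finish of 14).
Need 18 − 15 = 3 days off Appliances → Appliances becomes 5 days, finish becomes 15.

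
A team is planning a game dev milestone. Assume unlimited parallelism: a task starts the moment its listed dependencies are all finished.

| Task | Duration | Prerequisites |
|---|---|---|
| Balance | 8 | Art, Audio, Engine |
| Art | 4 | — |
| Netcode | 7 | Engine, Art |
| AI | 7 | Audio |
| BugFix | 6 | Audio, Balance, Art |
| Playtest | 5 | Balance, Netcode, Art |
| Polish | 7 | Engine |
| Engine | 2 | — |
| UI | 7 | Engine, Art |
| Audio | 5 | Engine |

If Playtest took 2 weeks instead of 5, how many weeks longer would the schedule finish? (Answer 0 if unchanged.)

As given, the longest chain is Engine→Audio→Balance→BugFix = 2+5+8+6 = 21, so the finish is 21 weeks.
Playtest has 1 week of float (longest path through it is 20).
No other chain overtakes it, so the finish is 21 weeks.
Change in finish: 21 − 21 = +0 weeks.

0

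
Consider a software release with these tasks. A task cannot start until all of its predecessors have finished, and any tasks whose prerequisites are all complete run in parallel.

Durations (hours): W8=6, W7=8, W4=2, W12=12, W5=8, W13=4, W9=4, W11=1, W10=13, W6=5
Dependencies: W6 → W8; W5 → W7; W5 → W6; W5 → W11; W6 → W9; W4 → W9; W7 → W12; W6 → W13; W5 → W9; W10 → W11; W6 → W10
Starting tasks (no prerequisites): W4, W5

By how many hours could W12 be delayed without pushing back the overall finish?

0

The longest chain is W5→W7→W12 = 8+8+12 = 28; overall finish 28 hours.
Longest path through W12: 28 hours (earliest finish 28, latest finish 28).
Slack of W12 = 16 − 16 = 0 hours.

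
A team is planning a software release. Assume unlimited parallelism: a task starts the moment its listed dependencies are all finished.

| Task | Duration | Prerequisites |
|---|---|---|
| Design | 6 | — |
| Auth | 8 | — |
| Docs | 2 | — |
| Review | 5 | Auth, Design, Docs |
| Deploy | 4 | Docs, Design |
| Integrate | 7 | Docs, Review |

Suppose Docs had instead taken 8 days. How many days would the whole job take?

Critical path before the change: Auth→Review→Integrate = 8+5+7 = 20 giving 20 days.
Docs has 6 days of float (longest path through it is 14).
No other chain overtakes it, so the finish is 20 days.

20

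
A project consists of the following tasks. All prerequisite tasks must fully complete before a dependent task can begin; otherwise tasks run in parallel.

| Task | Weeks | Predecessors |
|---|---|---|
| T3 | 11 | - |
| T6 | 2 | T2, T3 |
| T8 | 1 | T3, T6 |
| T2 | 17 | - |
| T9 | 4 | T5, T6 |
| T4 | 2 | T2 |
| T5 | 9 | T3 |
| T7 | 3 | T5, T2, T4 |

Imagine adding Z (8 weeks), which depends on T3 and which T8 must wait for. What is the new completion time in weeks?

Originally the plan takes 24 weeks.
With Z inserted, T8 now waits for max(T3, T6, Z).
New critical path: T3→T5→T9 = 11+9+4 = 24 ⇒ 24 weeks.

24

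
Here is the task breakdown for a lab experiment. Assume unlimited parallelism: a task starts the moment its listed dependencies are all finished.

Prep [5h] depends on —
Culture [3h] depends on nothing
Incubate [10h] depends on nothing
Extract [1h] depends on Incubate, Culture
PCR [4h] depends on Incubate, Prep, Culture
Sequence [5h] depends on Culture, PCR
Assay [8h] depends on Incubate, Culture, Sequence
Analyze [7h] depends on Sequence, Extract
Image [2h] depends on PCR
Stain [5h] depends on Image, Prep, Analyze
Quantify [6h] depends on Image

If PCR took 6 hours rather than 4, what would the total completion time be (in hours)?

Actual critical path: Incubate→PCR→Sequence→Analyze→Stain = 10+4+5+7+5 = 31 ⇒ 31 hours.
PCR is on the critical path; changing it to 6 makes that path 33 hours.
No other chain overtakes it, so the finish is 33 hours.

33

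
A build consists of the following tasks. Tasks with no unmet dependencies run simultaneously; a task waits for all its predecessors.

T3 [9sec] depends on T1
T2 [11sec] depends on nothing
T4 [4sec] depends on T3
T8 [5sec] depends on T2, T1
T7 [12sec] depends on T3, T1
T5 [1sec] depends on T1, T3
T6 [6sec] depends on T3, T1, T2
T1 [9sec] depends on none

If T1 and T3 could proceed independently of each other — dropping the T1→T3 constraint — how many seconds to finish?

21

Before: longest chain T1→T3→T7 = 9+9+12 = 30, finish 30.
Without T1→T3, T3's earliest start moves from 9 to 0.
New critical path: T1→T7 = 9+12 = 21 ⇒ 21 seconds.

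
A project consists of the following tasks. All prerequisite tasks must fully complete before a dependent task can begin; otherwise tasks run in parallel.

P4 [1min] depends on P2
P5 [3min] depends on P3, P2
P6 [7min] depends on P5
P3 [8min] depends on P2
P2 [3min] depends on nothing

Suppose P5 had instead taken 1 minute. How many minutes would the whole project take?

19

The binding path is P2→P3→P5→P6 = 3+8+3+7 = 21; finish at 21 minutes.
P5 is on the critical path; changing it to 1 makes that path 19 minutes.
No other chain overtakes it, so the finish is 19 minutes.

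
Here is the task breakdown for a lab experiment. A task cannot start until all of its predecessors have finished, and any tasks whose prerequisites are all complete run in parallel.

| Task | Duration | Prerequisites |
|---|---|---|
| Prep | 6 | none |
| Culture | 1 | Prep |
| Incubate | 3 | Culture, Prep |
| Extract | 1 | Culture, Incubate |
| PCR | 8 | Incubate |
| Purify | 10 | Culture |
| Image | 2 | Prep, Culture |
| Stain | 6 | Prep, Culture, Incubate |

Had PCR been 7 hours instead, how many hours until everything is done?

17

Actual critical path: Prep→Culture→Incubate→PCR = 6+1+3+8 = 18 ⇒ 18 hours.
PCR lies on that path, so at 7 hours the path becomes 17 hours.
The critical path is still Prep→Culture→Incubate→PCR; finish is now 17 hours.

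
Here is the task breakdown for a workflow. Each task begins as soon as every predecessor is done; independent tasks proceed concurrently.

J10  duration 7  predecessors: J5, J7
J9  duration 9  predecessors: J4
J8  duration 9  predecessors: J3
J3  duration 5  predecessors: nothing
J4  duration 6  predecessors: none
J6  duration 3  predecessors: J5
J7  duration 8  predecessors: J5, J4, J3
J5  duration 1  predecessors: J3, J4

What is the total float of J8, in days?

The longest chain is J4→J5→J7→J10 = 6+1+8+7 = 22; overall finish 22 days.
J8 finishes as early as 14 and must finish by 22.
Float = 22 − 14 = 8.

8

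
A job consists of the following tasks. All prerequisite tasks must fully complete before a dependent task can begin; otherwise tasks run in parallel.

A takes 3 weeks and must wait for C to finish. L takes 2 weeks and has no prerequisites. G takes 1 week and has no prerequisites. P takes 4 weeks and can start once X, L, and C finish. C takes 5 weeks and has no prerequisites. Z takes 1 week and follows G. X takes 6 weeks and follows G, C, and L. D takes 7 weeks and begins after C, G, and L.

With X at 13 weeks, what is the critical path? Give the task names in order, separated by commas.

As given, the longest chain is C→X→P = 5+6+4 = 15, so the finish is 15 weeks.
Since X is critical, the +7 change carries straight to that chain (now 22 weeks).
That remains the longest chain; total 22 weeks.

C, X, P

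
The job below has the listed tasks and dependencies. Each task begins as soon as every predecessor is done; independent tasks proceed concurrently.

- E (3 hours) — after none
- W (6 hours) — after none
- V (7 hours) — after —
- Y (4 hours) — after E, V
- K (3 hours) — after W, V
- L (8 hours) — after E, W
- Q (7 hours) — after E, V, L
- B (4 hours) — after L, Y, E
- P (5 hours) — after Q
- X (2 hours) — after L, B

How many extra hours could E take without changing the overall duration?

3

W→L→Q→P = 6+8+7+5 = 26 sets the makespan at 26 hours.
Longest path through E: 23 hours (earliest finish 3, latest finish 6).
Slack of E = 3 − 0 = 3 hours.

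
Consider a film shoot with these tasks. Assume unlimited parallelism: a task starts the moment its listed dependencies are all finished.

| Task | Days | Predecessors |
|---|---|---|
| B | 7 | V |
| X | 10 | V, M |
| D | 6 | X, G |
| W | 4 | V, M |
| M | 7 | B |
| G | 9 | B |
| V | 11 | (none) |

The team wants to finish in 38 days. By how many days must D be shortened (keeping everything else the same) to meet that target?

3

Current finish: 41 days; target: 38.
D is on every critical path, so each day cut from D cuts the finish by one (this holds down to a finish of 36).
Need 41 − 38 = 3 days off D → D becomes 3 days, finish becomes 38.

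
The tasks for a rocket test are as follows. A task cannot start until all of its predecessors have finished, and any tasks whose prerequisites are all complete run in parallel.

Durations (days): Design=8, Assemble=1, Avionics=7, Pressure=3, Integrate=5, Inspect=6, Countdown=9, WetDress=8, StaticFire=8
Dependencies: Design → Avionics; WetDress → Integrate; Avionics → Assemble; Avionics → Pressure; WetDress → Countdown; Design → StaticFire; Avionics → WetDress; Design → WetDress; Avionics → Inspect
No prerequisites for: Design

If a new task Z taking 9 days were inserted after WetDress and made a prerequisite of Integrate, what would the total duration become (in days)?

Originally the job takes 32 days.
With Z inserted, Integrate now waits for max(WetDress, Z).
New critical path: Design→Avionics→WetDress→Z→Integrate = 8+7+8+9+5 = 37 ⇒ 37 days.

37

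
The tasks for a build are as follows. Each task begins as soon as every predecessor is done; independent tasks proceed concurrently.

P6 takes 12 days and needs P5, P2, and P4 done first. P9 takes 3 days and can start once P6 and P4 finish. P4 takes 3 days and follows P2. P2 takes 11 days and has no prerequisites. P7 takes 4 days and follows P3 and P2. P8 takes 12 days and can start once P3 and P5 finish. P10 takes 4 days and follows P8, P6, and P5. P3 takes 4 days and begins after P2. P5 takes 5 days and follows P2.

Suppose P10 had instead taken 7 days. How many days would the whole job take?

35

Baseline: P2→P5→P6→P10 = 11+5+12+4 = 32 → 32 days.
P10 is on the critical path; changing it to 7 makes that path 35 days.
No other chain overtakes it, so the finish is 35 days.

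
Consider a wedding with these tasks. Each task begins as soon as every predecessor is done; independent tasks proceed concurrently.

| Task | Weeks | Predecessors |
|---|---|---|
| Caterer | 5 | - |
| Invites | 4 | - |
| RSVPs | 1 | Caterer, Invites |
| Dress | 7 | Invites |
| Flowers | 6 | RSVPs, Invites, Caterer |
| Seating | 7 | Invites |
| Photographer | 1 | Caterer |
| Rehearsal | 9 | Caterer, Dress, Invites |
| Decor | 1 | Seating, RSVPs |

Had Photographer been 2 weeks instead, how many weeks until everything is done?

20

Critical path before the change: Invites→Dress→Rehearsal = 4+7+9 = 20 giving 20 weeks.
The longest path through Photographer is only 6 weeks, so Photographer has float 14.
No other chain overtakes it, so the finish is 20 weeks.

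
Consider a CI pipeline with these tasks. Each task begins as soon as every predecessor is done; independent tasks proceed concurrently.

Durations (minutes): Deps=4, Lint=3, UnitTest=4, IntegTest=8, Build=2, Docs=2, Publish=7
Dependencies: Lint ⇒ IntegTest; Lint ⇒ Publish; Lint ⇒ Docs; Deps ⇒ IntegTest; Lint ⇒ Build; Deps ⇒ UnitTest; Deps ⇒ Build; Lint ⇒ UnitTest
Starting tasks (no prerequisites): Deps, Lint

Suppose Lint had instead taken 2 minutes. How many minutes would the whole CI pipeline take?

As given, the longest chain is Deps→IntegTest = 4+8 = 12, so the finish is 12 minutes.
Lint is off the critical path — its longest chain is 11 minutes, giving 1 of slack.
That remains the longest chain; total 12 minutes.

12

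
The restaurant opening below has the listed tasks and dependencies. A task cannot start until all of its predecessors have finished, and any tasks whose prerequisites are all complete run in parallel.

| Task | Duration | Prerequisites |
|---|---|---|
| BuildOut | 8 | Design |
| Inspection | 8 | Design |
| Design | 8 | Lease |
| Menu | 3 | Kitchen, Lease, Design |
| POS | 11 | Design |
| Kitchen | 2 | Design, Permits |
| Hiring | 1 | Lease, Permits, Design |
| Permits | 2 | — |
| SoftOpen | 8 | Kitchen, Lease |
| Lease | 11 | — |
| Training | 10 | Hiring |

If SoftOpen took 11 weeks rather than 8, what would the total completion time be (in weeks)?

As given, the longest chain is Lease→Design→Hiring→Training = 11+8+1+10 = 30, so the finish is 30 weeks.
SoftOpen has 1 week of float (longest path through it is 29).
The binding chain switches to Lease→Design→Kitchen→SoftOpen = 11+8+2+11 = 32; finish 32 weeks.

32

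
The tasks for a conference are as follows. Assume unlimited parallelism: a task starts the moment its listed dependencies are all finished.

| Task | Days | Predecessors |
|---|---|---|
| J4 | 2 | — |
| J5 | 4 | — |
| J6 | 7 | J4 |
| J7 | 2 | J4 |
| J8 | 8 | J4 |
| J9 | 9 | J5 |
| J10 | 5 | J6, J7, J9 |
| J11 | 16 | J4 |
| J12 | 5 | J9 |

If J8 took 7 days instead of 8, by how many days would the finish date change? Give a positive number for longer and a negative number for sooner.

The binding path is J4→J11 = 2+16 = 18; finish at 18 days.
The longest path through J8 is only 10 days, so J8 has float 8.
No other chain overtakes it, so the finish is 18 days.
Change in finish: 18 − 18 = +0 days.

0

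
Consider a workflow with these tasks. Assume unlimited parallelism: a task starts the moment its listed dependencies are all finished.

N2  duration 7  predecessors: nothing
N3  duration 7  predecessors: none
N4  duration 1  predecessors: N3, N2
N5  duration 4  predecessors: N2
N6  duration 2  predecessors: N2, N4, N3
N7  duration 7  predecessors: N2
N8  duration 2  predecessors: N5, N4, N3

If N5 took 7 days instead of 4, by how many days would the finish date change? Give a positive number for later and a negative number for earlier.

Critical path before the change: N2→N7 = 7+7 = 14 giving 14 days.
N5 has 1 day of float (longest path through it is 13).
The binding chain switches to N2→N5→N8 = 7+7+2 = 16; finish 16 days.
Change in finish: 16 − 14 = +2 days.

2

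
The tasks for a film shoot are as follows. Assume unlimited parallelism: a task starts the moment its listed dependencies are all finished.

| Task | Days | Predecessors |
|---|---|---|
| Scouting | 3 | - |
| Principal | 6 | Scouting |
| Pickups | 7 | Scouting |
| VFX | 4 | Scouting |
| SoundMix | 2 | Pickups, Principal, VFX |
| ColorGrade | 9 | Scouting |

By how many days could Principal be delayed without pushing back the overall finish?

The longest chain is Scouting→Pickups→SoundMix = 3+7+2 = 12; overall finish 12 days.
Longest path through Principal: 11 days (earliest finish 9, latest finish 10).
Float = 12 − 11 = 1.

1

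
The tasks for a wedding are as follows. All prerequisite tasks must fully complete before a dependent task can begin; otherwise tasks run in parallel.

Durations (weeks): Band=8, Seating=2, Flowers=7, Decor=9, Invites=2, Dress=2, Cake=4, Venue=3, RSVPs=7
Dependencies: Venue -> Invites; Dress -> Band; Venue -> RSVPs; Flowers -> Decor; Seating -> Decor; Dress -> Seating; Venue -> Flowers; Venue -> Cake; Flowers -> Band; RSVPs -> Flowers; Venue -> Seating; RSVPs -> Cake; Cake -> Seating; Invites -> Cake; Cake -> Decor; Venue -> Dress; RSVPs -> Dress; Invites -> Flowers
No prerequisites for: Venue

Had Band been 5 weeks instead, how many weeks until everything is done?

26

Actual critical path: Venue→RSVPs→Flowers→Decor = 3+7+7+9 = 26 ⇒ 26 weeks.
The longest path through Band is only 25 weeks, so Band has float 1.
The critical path is still Venue→RSVPs→Flowers→Decor; finish is now 26 weeks.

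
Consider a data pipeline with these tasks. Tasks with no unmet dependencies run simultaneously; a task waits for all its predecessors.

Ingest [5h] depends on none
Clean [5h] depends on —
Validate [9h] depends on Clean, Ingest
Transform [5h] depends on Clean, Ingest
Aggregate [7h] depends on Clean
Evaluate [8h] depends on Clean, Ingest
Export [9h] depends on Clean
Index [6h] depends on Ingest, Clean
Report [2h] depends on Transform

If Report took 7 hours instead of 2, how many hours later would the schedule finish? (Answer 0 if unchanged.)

The binding path is Ingest→Validate = 5+9 = 14; finish at 14 hours.
Report is off the critical path — its longest chain is 12 hours, giving 2 of slack.
The binding chain switches to Ingest→Transform→Report = 5+5+7 = 17; finish 17 hours.
Change in finish: 17 − 14 = +3 hours.

3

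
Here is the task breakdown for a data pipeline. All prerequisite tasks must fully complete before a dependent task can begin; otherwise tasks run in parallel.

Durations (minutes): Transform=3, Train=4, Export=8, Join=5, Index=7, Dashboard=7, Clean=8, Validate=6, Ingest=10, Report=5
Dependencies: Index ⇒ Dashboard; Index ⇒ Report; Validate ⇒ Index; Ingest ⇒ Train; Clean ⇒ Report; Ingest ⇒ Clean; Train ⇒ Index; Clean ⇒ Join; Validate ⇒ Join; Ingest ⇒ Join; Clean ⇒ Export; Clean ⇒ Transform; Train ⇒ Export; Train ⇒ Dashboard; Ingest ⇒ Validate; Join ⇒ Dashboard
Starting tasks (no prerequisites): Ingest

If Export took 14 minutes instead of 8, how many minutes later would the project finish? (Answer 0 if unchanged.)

Critical path before the change: Ingest→Clean→Join→Dashboard = 10+8+5+7 = 30 giving 30 minutes.
Export has 4 minutes of float (longest path through it is 26).
Now Ingest→Clean→Export = 10+8+14 = 32 is longest, so the finish becomes 32 minutes.
Change in finish: 32 − 30 = +2 minutes.

2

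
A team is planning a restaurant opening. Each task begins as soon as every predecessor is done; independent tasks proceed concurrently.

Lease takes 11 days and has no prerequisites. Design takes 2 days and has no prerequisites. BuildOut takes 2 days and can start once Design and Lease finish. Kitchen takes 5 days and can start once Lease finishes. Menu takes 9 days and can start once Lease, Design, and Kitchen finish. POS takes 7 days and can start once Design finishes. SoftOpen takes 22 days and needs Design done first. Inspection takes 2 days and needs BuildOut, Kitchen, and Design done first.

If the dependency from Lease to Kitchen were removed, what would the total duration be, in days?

Original critical path: Lease→Kitchen→Menu = 11+5+9 = 25 ⇒ 25 days.
Without Lease→Kitchen, Kitchen's earliest start moves from 11 to 0.
The longest chain is now Design→SoftOpen = 2+22 = 24, so the project takes 24 days.

24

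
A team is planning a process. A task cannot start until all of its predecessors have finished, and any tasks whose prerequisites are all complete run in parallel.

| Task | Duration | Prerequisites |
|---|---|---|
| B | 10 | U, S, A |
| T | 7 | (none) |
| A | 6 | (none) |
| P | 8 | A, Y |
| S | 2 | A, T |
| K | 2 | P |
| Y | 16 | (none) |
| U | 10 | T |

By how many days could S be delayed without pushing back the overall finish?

8

The longest chain is T→U→B = 7+10+10 = 27; overall finish 27 days.
S finishes as early as 9 and must finish by 17.
Slack of S = 15 − 7 = 8 days.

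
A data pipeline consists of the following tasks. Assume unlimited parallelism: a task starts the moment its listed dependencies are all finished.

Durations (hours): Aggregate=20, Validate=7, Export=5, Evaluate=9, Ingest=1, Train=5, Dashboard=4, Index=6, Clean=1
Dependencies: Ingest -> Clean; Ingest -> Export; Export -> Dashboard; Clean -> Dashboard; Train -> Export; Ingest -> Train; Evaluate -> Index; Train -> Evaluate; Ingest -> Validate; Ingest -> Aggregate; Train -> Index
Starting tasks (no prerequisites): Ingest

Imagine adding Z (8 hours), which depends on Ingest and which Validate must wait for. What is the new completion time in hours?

Originally the project takes 21 hours.
With Z inserted, Validate now waits for max(Ingest, Z).
New critical path: Ingest→Aggregate = 1+20 = 21 ⇒ 21 hours.

21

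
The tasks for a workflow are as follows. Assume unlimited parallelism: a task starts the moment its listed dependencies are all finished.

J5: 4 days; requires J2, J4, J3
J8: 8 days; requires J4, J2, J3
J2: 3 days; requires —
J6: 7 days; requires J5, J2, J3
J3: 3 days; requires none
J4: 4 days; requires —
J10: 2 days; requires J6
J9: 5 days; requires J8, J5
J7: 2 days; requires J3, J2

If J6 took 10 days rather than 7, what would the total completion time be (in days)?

Baseline: J4→J5→J6→J10 = 4+4+7+2 = 17 → 17 days.
J6 is on the critical path; changing it to 10 makes that path 20 days.
That remains the longest chain; total 20 days.

20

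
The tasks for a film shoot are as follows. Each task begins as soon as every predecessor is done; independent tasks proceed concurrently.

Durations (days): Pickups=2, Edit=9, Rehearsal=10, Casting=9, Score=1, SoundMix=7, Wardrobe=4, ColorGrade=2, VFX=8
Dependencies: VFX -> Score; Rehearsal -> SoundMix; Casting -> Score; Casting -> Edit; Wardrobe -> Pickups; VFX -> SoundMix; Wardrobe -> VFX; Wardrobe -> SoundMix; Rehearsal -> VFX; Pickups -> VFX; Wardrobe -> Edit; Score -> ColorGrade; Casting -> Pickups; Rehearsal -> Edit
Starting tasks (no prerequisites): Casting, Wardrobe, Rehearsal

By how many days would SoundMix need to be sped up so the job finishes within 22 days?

Current finish: 26 days; target: 22.
SoundMix is on every critical path, so each day cut from SoundMix cuts the finish by one (this holds down to a finish of 22).
Need 26 − 22 = 4 days off SoundMix → SoundMix becomes 3 days, finish becomes 22.

4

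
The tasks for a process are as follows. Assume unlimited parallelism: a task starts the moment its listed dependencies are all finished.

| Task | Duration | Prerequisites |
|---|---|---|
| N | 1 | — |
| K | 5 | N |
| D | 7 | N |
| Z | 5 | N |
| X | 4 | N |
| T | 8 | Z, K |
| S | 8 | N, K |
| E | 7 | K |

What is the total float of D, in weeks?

6

The longest chain is N→K→T = 1+5+8 = 14; overall finish 14 weeks.
D finishes as early as 8 and must finish by 14.
So D can slip 14 − 8 = 6 weeks.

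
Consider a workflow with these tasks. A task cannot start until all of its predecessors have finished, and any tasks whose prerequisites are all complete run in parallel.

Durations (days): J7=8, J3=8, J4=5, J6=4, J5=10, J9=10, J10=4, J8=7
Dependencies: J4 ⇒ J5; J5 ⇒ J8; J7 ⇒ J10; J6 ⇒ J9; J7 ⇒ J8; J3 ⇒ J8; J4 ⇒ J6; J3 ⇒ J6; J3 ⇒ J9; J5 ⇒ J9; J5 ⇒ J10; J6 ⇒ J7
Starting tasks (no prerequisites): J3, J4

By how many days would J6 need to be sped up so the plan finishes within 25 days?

Current finish: 27 days; target: 25.
J6 is on every critical path, so each day cut from J6 cuts the finish by one (this holds down to a finish of 25).
Need 27 − 25 = 2 days off J6 → J6 becomes 2 days, finish becomes 25.

2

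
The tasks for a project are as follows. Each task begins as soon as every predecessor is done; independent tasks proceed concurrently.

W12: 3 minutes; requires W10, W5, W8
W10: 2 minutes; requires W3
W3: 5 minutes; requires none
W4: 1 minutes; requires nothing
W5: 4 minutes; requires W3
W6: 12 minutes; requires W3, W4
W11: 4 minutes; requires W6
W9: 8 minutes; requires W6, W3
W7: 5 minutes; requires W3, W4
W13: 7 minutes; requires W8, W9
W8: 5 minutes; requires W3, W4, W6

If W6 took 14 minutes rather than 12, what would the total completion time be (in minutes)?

Critical path before the change: W3→W6→W9→W13 = 5+12+8+7 = 32 giving 32 minutes.
W6 lies on that path, so at 14 minutes the path becomes 34 minutes.
The critical path is still W3→W6→W9→W13; finish is now 34 minutes.

34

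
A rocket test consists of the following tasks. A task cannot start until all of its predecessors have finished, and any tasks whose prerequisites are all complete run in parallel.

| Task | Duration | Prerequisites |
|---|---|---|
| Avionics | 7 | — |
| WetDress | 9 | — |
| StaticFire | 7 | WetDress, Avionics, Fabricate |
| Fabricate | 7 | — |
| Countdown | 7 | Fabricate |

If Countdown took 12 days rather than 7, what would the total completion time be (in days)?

19

Baseline: WetDress→StaticFire = 9+7 = 16 → 16 days.
Countdown is off the critical path — its longest chain is 14 days, giving 2 of slack.
Now Fabricate→Countdown = 7+12 = 19 is longest, so the finish becomes 19 days.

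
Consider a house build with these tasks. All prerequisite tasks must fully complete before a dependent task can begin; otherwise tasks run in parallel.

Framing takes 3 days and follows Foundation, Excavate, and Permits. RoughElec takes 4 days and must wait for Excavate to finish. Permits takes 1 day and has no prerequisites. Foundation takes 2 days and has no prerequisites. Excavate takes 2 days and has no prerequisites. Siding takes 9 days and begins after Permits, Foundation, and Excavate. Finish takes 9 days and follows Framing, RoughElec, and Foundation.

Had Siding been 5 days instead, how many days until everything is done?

15

Actual critical path: Excavate→RoughElec→Finish = 2+4+9 = 15 ⇒ 15 days.
Siding has 4 days of float (longest path through it is 11).
The critical path is still Excavate→RoughElec→Finish; finish is now 15 days.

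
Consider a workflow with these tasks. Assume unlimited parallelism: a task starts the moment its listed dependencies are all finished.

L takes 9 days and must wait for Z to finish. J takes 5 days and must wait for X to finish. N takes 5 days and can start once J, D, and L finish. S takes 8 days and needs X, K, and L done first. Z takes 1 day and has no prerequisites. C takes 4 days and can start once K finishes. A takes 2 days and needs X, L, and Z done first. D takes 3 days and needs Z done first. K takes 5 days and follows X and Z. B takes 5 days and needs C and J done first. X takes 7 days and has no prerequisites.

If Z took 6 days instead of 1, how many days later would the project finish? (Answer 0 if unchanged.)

Baseline: X→K→C→B = 7+5+4+5 = 21 → 21 days.
The longest path through Z is only 18 days, so Z has float 3.
The binding chain switches to Z→L→S = 6+9+8 = 23; finish 23 days.
Change in finish: 23 − 21 = +2 days.

2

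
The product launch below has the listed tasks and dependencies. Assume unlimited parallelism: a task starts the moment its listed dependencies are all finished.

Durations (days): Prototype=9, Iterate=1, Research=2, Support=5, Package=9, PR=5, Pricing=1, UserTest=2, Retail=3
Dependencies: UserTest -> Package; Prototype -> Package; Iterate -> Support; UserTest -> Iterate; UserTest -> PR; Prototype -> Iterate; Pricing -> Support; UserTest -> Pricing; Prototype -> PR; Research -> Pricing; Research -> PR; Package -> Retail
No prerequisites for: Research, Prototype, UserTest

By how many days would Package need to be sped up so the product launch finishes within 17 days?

4

Current finish: 21 days; target: 17.
Package is on every critical path, so each day cut from Package cuts the finish by one (this holds down to a finish of 15).
Need 21 − 17 = 4 days off Package → Package becomes 5 days, finish becomes 17.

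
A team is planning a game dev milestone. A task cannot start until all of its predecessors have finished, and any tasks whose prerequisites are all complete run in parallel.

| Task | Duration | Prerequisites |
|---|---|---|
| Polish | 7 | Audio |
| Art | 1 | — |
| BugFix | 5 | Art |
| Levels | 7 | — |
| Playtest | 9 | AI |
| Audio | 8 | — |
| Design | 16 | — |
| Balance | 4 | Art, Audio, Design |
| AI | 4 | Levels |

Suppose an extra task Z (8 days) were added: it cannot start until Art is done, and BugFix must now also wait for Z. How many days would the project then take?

Originally the project takes 20 days.
With Z inserted, BugFix now waits for max(Art, Z).
New critical path: Design→Balance = 16+4 = 20 ⇒ 20 days.

20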